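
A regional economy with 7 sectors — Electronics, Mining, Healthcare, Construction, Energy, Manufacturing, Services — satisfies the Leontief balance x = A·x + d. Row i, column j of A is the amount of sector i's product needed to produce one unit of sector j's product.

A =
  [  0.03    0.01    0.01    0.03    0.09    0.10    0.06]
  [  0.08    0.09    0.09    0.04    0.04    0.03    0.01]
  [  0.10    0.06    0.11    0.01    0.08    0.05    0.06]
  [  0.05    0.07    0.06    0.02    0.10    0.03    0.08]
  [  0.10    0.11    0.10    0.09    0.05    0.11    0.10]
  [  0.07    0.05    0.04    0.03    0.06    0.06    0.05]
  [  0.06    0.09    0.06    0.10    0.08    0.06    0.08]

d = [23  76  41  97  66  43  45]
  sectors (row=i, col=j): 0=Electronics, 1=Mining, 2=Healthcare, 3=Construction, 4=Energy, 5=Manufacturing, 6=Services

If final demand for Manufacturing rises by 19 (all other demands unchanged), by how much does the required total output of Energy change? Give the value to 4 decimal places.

3.4762

Form M = I − A:
  [  0.97   -0.01   -0.01   -0.03   -0.09   -0.10   -0.06]
  [ -0.08    0.91   -0.09   -0.04   -0.04   -0.03   -0.01]
  [ -0.10   -0.06    0.89   -0.01   -0.08   -0.05   -0.06]
  [ -0.05   -0.07   -0.06    0.98   -0.10   -0.03   -0.08]
  [ -0.10   -0.11   -0.10   -0.09    0.95   -0.11   -0.10]
  [ -0.07   -0.05   -0.04   -0.03   -0.06    0.94   -0.05]
  [ -0.06   -0.09   -0.06   -0.10   -0.08   -0.06    0.92]
Leontief inverse L = M⁻¹:
  [  1.0739    0.0537    0.0498    0.0624    0.1323    0.1426    0.1014]
  [  0.1283    1.1338    0.1370    0.0668    0.0872    0.0726    0.0489]
  [  0.1620    0.1168    1.1688    0.0494    0.1403    0.1084    0.1135]
  [  0.1064    0.1259    0.1149    1.0596    0.1526    0.0814    0.1290]
  [  0.1819    0.1887    0.1779    0.1423    1.1337    0.1830    0.1711]
  [  0.1155    0.0938    0.0825    0.0609    0.1056    1.1036    0.0907]
  [  0.1281    0.1583    0.1262    0.1454    0.1484    0.1202    1.1406]
Total output x = L · d:
  x_0 = 1.0739·23 + 0.0537·76 + 0.0498·41 + 0.0624·97 + 0.1323·66 + 0.1426·43 + 0.1014·45 = 56.3125
  x_1 = 0.1283·23 + 1.1338·76 + 0.1370·41 + 0.0668·97 + 0.0872·66 + 0.0726·43 + 0.0489·45 = 112.2906
  x_2 = 0.1620·23 + 0.1168·76 + 1.1688·41 + 0.0494·97 + 0.1403·66 + 0.1084·43 + 0.1135·45 = 84.3469
  x_3 = 0.1064·23 + 0.1259·76 + 0.1149·41 + 1.0596·97 + 0.1526·66 + 0.0814·43 + 0.1290·45 = 138.8848
  x_4 = 0.1819·23 + 0.1887·76 + 0.1779·41 + 0.1423·97 + 1.1337·66 + 0.1830·43 + 0.1711·45 = 130.0046
  x_5 = 0.1155·23 + 0.0938·76 + 0.0825·41 + 0.0609·97 + 0.1056·66 + 1.1036·43 + 0.0907·45 = 77.5784
  x_6 = 0.1281·23 + 0.1583·76 + 0.1262·41 + 0.1454·97 + 0.1484·66 + 0.1202·43 + 1.1406·45 = 100.5318
Δx_4 = L[4,5] · Δd_5 = 0.1830 · 19 = 3.4762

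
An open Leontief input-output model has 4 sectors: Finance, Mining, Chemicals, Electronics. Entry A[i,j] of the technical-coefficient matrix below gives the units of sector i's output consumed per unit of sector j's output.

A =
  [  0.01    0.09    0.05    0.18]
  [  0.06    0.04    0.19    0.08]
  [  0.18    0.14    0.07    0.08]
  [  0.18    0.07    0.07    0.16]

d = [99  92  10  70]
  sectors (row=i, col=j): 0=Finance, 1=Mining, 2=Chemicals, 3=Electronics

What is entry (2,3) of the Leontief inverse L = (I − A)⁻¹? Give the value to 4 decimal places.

Form M = I − A:
  [  0.99   -0.09   -0.05   -0.18]
  [ -0.06    0.96   -0.19   -0.08]
  [ -0.18   -0.14    0.93   -0.08]
  [ -0.18   -0.07   -0.07    0.84]
Leontief inverse L = M⁻¹:
  [  1.0838    0.1356    0.1052    0.2552]
  [  0.1400    1.1020    0.2446    0.1583]
  [  0.2537    0.2040    1.1443    0.1828]
  [  0.2651    0.1379    0.1383    1.2736]
Total output x = L · d:
  x_0 = 1.0838·99 + 0.1356·92 + 0.1052·10 + 0.2552·70 = 138.6846
  x_1 = 0.1400·99 + 1.1020·92 + 0.2446·10 + 0.1583·70 = 128.7706
  x_2 = 0.2537·99 + 0.2040·92 + 1.1443·10 + 0.1828·70 = 68.1159
  x_3 = 0.2651·99 + 0.1379·92 + 0.1383·10 + 1.2736·70 = 129.4587

L[2,3] = 0.1828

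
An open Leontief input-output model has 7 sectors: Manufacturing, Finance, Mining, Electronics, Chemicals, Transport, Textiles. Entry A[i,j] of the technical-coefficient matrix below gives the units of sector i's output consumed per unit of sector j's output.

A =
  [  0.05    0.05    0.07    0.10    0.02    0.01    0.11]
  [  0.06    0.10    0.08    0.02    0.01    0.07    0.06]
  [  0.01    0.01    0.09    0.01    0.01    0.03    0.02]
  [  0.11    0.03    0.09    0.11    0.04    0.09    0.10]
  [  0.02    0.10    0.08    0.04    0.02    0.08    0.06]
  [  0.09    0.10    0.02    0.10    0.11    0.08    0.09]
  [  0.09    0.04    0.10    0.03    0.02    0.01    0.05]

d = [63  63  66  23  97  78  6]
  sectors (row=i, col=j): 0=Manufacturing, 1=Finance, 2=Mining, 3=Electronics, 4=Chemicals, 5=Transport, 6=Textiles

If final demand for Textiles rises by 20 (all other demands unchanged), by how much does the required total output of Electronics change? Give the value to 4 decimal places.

Form M = I − A:
  [  0.95   -0.05   -0.07   -0.10   -0.02   -0.01   -0.11]
  [ -0.06    0.90   -0.08   -0.02   -0.01   -0.07   -0.06]
  [ -0.01   -0.01    0.91   -0.01   -0.01   -0.03   -0.02]
  [ -0.11   -0.03   -0.09    0.89   -0.04   -0.09   -0.10]
  [ -0.02   -0.10   -0.08   -0.04    0.98   -0.08   -0.06]
  [ -0.09   -0.10   -0.02   -0.10   -0.11    0.92   -0.09]
  [ -0.09   -0.04   -0.10   -0.03   -0.02   -0.01    0.95]
Leontief inverse L = M⁻¹:
  [  1.0945    0.0824    0.1264    0.1378    0.0378    0.0407    0.1553]
  [  0.0996    1.1391    0.1295    0.0545    0.0307    0.1011    0.1035]
  [  0.0235    0.0227    1.1113    0.0224    0.0184    0.0424    0.0351]
  [  0.1729    0.0812    0.1642    1.1710    0.0726    0.1361    0.1693]
  [  0.0615    0.1405    0.1300    0.0747    1.0425    0.1147    0.1033]
  [  0.1562    0.1644    0.0980    0.1618    0.1431    1.1344    0.1641]
  [  0.1188    0.0654    0.1434    0.0580    0.0326    0.0312    1.0846]
Total output x = L · d:
  x_0 = 1.0945·63 + 0.0824·63 + 0.1264·66 + 0.1378·23 + 0.0378·97 + 0.0407·78 + 0.1553·6 = 93.4348
  x_1 = 0.0996·63 + 1.1391·63 + 0.1295·66 + 0.0545·23 + 0.0307·97 + 0.1011·78 + 0.1035·6 = 99.3225
  x_2 = 0.0235·63 + 0.0227·63 + 1.1113·66 + 0.0224·23 + 0.0184·97 + 0.0424·78 + 0.0351·6 = 82.0784
  x_3 = 0.1729·63 + 0.0812·63 + 0.1642·66 + 1.1710·23 + 0.0726·97 + 0.1361·78 + 0.1693·6 = 72.4489
  x_4 = 0.0615·63 + 0.1405·63 + 0.1300·66 + 0.0747·23 + 1.0425·97 + 0.1147·78 + 0.1033·6 = 133.7085
  x_5 = 0.1562·63 + 0.1644·63 + 0.0980·66 + 0.1618·23 + 0.1431·97 + 1.1344·78 + 0.1641·6 = 133.7400
  x_6 = 0.1188·63 + 0.0654·63 + 0.1434·66 + 0.0580·23 + 0.0326·97 + 0.0312·78 + 1.0846·6 = 34.4999
Δx_3 = L[3,6] · Δd_6 = 0.1693 · 20 = 3.3868

3.3868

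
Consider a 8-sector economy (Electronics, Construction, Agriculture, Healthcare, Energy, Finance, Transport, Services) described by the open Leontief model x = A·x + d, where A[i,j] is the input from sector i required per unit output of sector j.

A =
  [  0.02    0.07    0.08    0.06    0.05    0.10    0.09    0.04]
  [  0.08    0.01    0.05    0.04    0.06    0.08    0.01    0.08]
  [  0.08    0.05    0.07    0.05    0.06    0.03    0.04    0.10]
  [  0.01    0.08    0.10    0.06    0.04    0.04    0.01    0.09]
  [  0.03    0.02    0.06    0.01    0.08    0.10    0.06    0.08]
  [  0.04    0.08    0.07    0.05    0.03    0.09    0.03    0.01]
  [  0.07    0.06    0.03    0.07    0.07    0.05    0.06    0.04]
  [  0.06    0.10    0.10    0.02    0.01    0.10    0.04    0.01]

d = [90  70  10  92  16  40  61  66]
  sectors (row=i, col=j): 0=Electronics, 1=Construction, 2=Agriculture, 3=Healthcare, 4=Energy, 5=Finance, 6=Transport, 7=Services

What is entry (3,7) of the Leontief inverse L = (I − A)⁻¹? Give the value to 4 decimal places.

L[3,7] = 0.1360

Form M = I − A:
  [  0.98   -0.07   -0.08   -0.06   -0.05   -0.10   -0.09   -0.04]
  [ -0.08    0.99   -0.05   -0.04   -0.06   -0.08   -0.01   -0.08]
  [ -0.08   -0.05    0.93   -0.05   -0.06   -0.03   -0.04   -0.10]
  [ -0.01   -0.08   -0.10    0.94   -0.04   -0.04   -0.01   -0.09]
  [ -0.03   -0.02   -0.06   -0.01    0.92   -0.10   -0.06   -0.08]
  [ -0.04   -0.08   -0.07   -0.05   -0.03    0.91   -0.03   -0.01]
  [ -0.07   -0.06   -0.03   -0.07   -0.07   -0.05    0.94   -0.04]
  [ -0.06   -0.10   -0.10   -0.02   -0.01   -0.10   -0.04    0.99]
Leontief inverse L = M⁻¹:
  [  1.0673    0.1229    0.1418    0.1020    0.0956    0.1647    0.1259    0.0911]
  [  0.1143    1.0568    0.1049    0.0719    0.0941    0.1377    0.0428    0.1179]
  [  0.1234    0.1025    1.1330    0.0876    0.1017    0.0955    0.0779    0.1480]
  [  0.0514    0.1251    0.1565    1.0924    0.0761    0.0952    0.0382    0.1360]
  [  0.0702    0.0676    0.1145    0.0435    1.1182    0.1606    0.0944    0.1196]
  [  0.0763    0.1204    0.1195    0.0831    0.0656    1.1415    0.0574    0.0516]
  [  0.1082    0.1068    0.0865    0.1064    0.1109    0.1105    1.0944    0.0857]
  [  0.1025    0.1442    0.1535    0.0575    0.0495    0.1569    0.0716    1.0551]
Total output x = L · d:
  x_0 = 1.0673·90 + 0.1229·70 + 0.1418·10 + 0.1020·92 + 0.0956·16 + 0.1647·40 + 0.1259·61 + 0.0911·66 = 137.2713
  x_1 = 0.1143·90 + 1.0568·70 + 0.1049·10 + 0.0719·92 + 0.0941·16 + 0.1377·40 + 0.0428·61 + 0.1179·66 = 109.3395
  x_2 = 0.1234·90 + 0.1025·70 + 1.1330·10 + 0.0876·92 + 0.1017·16 + 0.0955·40 + 0.0779·61 + 0.1480·66 = 57.6348
  x_3 = 0.0514·90 + 0.1251·70 + 0.1565·10 + 1.0924·92 + 0.0761·16 + 0.0952·40 + 0.0382·61 + 0.1360·66 = 131.7807
  x_4 = 0.0702·90 + 0.0676·70 + 0.1145·10 + 0.0435·92 + 1.1182·16 + 0.1606·40 + 0.0944·61 + 0.1196·66 = 54.1543
  x_5 = 0.0763·90 + 0.1204·70 + 0.1195·10 + 0.0831·92 + 0.0656·16 + 1.1415·40 + 0.0574·61 + 0.0516·66 = 77.7502
  x_6 = 0.1082·90 + 0.1068·70 + 0.0865·10 + 0.1064·92 + 0.1109·16 + 0.1105·40 + 1.0944·61 + 0.0857·66 = 106.4788
  x_7 = 0.1025·90 + 0.1442·70 + 0.1535·10 + 0.0575·92 + 0.0495·16 + 0.1569·40 + 0.0716·61 + 1.0551·66 = 107.2172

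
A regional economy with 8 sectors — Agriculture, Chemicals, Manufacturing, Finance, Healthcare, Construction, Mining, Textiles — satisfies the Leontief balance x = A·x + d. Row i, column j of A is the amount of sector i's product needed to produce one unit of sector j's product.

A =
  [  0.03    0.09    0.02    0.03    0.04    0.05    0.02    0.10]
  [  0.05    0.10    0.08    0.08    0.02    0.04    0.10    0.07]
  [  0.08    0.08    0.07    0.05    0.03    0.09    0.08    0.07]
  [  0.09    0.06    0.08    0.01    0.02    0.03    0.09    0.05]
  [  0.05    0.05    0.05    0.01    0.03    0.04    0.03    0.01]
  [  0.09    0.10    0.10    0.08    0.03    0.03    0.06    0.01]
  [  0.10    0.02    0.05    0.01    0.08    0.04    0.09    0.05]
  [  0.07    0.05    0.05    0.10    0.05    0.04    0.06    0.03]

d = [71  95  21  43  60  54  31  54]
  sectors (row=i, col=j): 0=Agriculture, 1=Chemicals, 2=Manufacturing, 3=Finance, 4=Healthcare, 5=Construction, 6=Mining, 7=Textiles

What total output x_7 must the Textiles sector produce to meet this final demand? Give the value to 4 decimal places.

97.3608

Form M = I − A:
  [  0.97   -0.09   -0.02   -0.03   -0.04   -0.05   -0.02   -0.10]
  [ -0.05    0.90   -0.08   -0.08   -0.02   -0.04   -0.10   -0.07]
  [ -0.08   -0.08    0.93   -0.05   -0.03   -0.09   -0.08   -0.07]
  [ -0.09   -0.06   -0.08    0.99   -0.02   -0.03   -0.09   -0.05]
  [ -0.05   -0.05   -0.05   -0.01    0.97   -0.04   -0.03   -0.01]
  [ -0.09   -0.10   -0.10   -0.08   -0.03    0.97   -0.06   -0.01]
  [ -0.10   -0.02   -0.05   -0.01   -0.08   -0.04    0.91   -0.05]
  [ -0.07   -0.05   -0.05   -0.10   -0.05   -0.04   -0.06    0.97]
Leontief inverse L = M⁻¹:
  [  1.0773    0.1395    0.0641    0.0686    0.0657    0.0804    0.0677    0.1343]
  [  0.1215    1.1680    0.1424    0.1271    0.0594    0.0862    0.1719    0.1240]
  [  0.1510    0.1516    1.1331    0.0997    0.0693    0.1363    0.1489    0.1232]
  [  0.1440    0.1143    0.1259    1.0471    0.0526    0.0682    0.1428    0.0948]
  [  0.0834    0.0866    0.0807    0.0337    1.0484    0.0638    0.0630    0.0371]
  [  0.1532    0.1666    0.1571    0.1212    0.0639    1.0744    0.1246    0.0636]
  [  0.1520    0.0713    0.0933    0.0430    0.1123    0.0760    1.1372    0.0903]
  [  0.1267    0.1056    0.0998    0.1340    0.0804    0.0766    0.1149    1.0733]
Total output x = L · d:
  x_0 = 1.0773·71 + 0.1395·95 + 0.0641·21 + 0.0686·43 + 0.0657·60 + 0.0804·54 + 0.0677·31 + 0.1343·54 = 111.6744
  x_1 = 0.1215·71 + 1.1680·95 + 0.1424·21 + 0.1271·43 + 0.0594·60 + 0.0862·54 + 0.1719·31 + 0.1240·54 = 148.2788
  x_2 = 0.1510·71 + 0.1516·95 + 1.1331·21 + 0.0997·43 + 0.0693·60 + 0.1363·54 + 0.1489·31 + 0.1232·54 = 75.9964
  x_3 = 0.1440·71 + 0.1143·95 + 0.1259·21 + 1.0471·43 + 0.0526·60 + 0.0682·54 + 0.1428·31 + 0.0948·54 = 85.1405
  x_4 = 0.0834·71 + 0.0866·95 + 0.0807·21 + 0.0337·43 + 1.0484·60 + 0.0638·54 + 0.0630·31 + 0.0371·54 = 87.5952
  x_5 = 0.1532·71 + 0.1666·95 + 0.1571·21 + 0.1212·43 + 0.0639·60 + 1.0744·54 + 0.1246·31 + 0.0636·54 = 104.3625
  x_6 = 0.1520·71 + 0.0713·95 + 0.0933·21 + 0.0430·43 + 0.1123·60 + 0.0760·54 + 1.1372·31 + 0.0903·54 = 72.3455
  x_7 = 0.1267·71 + 0.1056·95 + 0.0998·21 + 0.1340·43 + 0.0804·60 + 0.0766·54 + 0.1149·31 + 1.0733·54 = 97.3608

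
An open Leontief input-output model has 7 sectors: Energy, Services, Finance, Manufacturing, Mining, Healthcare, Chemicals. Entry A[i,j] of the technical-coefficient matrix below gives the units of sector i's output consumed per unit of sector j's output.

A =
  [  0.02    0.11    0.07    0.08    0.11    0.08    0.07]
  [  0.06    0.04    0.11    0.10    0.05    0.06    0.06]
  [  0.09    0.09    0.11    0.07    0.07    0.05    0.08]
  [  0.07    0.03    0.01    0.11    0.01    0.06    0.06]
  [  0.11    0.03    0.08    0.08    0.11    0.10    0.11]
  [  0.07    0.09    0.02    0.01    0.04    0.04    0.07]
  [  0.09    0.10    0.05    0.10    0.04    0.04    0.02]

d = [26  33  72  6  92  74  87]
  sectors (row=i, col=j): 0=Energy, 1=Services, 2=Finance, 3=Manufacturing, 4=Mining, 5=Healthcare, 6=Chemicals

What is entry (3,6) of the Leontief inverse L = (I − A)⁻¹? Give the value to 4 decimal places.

Form M = I − A:
  [  0.98   -0.11   -0.07   -0.08   -0.11   -0.08   -0.07]
  [ -0.06    0.96   -0.11   -0.10   -0.05   -0.06   -0.06]
  [ -0.09   -0.09    0.89   -0.07   -0.07   -0.05   -0.08]
  [ -0.07   -0.03   -0.01    0.89   -0.01   -0.06   -0.06]
  [ -0.11   -0.03   -0.08   -0.08    0.89   -0.10   -0.11]
  [ -0.07   -0.09   -0.02   -0.01   -0.04    0.96   -0.07]
  [ -0.09   -0.10   -0.05   -0.10   -0.04   -0.04    0.98]
Leontief inverse L = M⁻¹:
  [  1.0976    0.1770    0.1364    0.1619    0.1709    0.1434    0.1397]
  [  0.1261    1.1037    0.1669    0.1726    0.1032    0.1147    0.1206]
  [  0.1676    0.1660    1.1825    0.1574    0.1369    0.1164    0.1520]
  [  0.1123    0.0740    0.0427    1.1615    0.0433    0.0974    0.0990]
  [  0.1961    0.1152    0.1526    0.1723    1.1846    0.1735    0.1894]
  [  0.1154    0.1367    0.0646    0.0628    0.0813    1.0803    0.1120]
  [  0.1464    0.1552    0.1031    0.1686    0.0893    0.0919    1.0757]
Total output x = L · d:
  x_0 = 1.0976·26 + 0.1770·33 + 0.1364·72 + 0.1619·6 + 0.1709·92 + 0.1434·74 + 0.1397·87 = 83.6571
  x_1 = 0.1261·26 + 1.1037·33 + 0.1669·72 + 0.1726·6 + 0.1032·92 + 0.1147·74 + 0.1206·87 = 81.2283
  x_2 = 0.1676·26 + 0.1660·33 + 1.1825·72 + 0.1574·6 + 0.1369·92 + 0.1164·74 + 0.1520·87 = 130.3502
  x_3 = 0.1123·26 + 0.0740·33 + 0.0427·72 + 1.1615·6 + 0.0433·92 + 0.0974·74 + 0.0990·87 = 35.2006
  x_4 = 0.1961·26 + 0.1152·33 + 0.1526·72 + 0.1723·6 + 1.1846·92 + 0.1735·74 + 0.1894·87 = 159.2241
  x_5 = 0.1154·26 + 0.1367·33 + 0.0646·72 + 0.0628·6 + 0.0813·92 + 1.0803·74 + 0.1120·87 = 109.7001
  x_6 = 0.1464·26 + 0.1552·33 + 0.1031·72 + 0.1686·6 + 0.0893·92 + 0.0919·74 + 1.0757·87 = 125.9658

L[3,6] = 0.0990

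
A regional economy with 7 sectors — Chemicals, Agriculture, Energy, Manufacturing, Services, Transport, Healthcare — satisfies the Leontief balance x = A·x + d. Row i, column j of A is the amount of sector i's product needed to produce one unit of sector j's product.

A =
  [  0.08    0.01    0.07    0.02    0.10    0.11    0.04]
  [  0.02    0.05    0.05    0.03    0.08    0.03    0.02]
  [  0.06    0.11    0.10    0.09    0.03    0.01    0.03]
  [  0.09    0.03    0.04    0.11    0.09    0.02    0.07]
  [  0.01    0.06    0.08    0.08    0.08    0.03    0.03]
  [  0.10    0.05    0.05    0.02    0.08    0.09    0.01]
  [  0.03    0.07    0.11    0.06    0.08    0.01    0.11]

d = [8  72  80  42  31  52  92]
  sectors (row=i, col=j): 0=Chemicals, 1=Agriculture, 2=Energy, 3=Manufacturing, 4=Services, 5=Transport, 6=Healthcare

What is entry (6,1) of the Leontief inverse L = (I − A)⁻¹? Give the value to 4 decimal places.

L[6,1] = 0.1192

Form M = I − A:
  [  0.92   -0.01   -0.07   -0.02   -0.10   -0.11   -0.04]
  [ -0.02    0.95   -0.05   -0.03   -0.08   -0.03   -0.02]
  [ -0.06   -0.11    0.90   -0.09   -0.03   -0.01   -0.03]
  [ -0.09   -0.03   -0.04    0.89   -0.09   -0.02   -0.07]
  [ -0.01   -0.06   -0.08   -0.08    0.92   -0.03   -0.03]
  [ -0.10   -0.05   -0.05   -0.02   -0.08    0.91   -0.01]
  [ -0.03   -0.07   -0.11   -0.06   -0.08   -0.01    0.89]
Leontief inverse L = M⁻¹:
  [  1.1218    0.0504    0.1229    0.0611    0.1548    0.1458    0.0673]
  [  0.0423    1.0771    0.0832    0.0595    0.1142    0.0470    0.0380]
  [  0.0983    0.1500    1.1499    0.1359    0.0829    0.0359    0.0604]
  [  0.1319    0.0692    0.0951    1.1605    0.1508    0.0509    0.1076]
  [  0.0417    0.0965    0.1237    0.1228    1.1252    0.0500    0.0564]
  [  0.1383    0.0843    0.0961    0.0550    0.1316    1.1254    0.0328]
  [  0.0675    0.1192    0.1714    0.1134    0.1372    0.0336    1.1490]
Total output x = L · d:
  x_0 = 1.1218·8 + 0.0504·72 + 0.1229·80 + 0.0611·42 + 0.1548·31 + 0.1458·52 + 0.0673·92 = 43.5713
  x_1 = 0.0423·8 + 1.0771·72 + 0.0832·80 + 0.0595·42 + 0.1142·31 + 0.0470·52 + 0.0380·92 = 96.5193
  x_2 = 0.0983·8 + 0.1500·72 + 1.1499·80 + 0.1359·42 + 0.0829·31 + 0.0359·52 + 0.0604·92 = 119.2809
  x_3 = 0.1319·8 + 0.0692·72 + 0.0951·80 + 1.1605·42 + 0.1508·31 + 0.0509·52 + 0.1076·92 = 79.6020
  x_4 = 0.0417·8 + 0.0965·72 + 0.1237·80 + 0.1228·42 + 1.1252·31 + 0.0500·52 + 0.0564·92 = 65.0004
  x_5 = 0.1383·8 + 0.0843·72 + 0.0961·80 + 0.0550·42 + 0.1316·31 + 1.1254·52 + 0.0328·92 = 82.7828
  x_6 = 0.0675·8 + 0.1192·72 + 0.1714·80 + 0.1134·42 + 0.1372·31 + 0.0336·52 + 1.1490·92 = 139.3128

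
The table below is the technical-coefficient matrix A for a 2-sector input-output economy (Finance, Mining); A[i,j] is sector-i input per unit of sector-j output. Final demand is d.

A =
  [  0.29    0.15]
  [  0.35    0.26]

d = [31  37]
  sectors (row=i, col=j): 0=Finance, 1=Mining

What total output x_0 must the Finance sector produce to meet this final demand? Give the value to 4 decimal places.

Form M = I − A:
  [  0.71   -0.15]
  [ -0.35    0.74]
Leontief inverse L = M⁻¹:
  [  1.5648    0.3172]
  [  0.7401    1.5014]
Total output x = L · d:
  x_0 = 1.5648·31 + 0.3172·37 = 60.2453
  x_1 = 0.7401·31 + 1.5014·37 = 78.4944

60.2453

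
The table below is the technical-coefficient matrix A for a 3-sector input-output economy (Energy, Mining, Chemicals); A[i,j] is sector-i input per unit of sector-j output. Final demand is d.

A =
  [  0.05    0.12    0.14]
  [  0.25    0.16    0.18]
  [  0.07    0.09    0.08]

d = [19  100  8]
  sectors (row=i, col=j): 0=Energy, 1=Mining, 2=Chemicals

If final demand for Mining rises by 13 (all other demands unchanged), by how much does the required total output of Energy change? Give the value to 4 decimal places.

Form M = I − A:
  [  0.95   -0.12   -0.14]
  [ -0.25    0.84   -0.18]
  [ -0.07   -0.09    0.92]
Leontief inverse L = M⁻¹:
  [  1.1155    0.1813    0.2052]
  [  0.3577    1.2741    0.3037]
  [  0.1199    0.1384    1.1323]
Total output x = L · d:
  x_0 = 1.1155·19 + 0.1813·100 + 0.2052·8 = 40.9700
  x_1 = 0.3577·19 + 1.2741·100 + 0.3037·8 = 136.6367
  x_2 = 0.1199·19 + 0.1384·100 + 1.1323·8 = 25.1796
Δx_0 = L[0,1] · Δd_1 = 0.1813 · 13 = 2.3574

2.3574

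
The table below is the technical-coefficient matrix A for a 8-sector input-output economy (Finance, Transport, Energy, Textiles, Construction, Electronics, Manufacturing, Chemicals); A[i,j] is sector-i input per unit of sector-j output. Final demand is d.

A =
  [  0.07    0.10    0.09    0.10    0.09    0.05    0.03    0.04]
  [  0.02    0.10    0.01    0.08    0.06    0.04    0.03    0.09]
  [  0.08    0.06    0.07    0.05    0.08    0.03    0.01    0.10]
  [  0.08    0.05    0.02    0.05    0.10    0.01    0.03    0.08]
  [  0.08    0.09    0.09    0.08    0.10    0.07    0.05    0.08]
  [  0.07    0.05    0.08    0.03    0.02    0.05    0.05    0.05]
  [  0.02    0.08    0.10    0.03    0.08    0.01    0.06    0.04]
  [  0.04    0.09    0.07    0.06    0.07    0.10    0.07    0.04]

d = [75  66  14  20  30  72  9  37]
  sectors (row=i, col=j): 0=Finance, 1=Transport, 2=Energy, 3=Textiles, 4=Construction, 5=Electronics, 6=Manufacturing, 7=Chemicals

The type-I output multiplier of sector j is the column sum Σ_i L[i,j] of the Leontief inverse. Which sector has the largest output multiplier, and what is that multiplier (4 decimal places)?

Form M = I − A:
  [  0.93   -0.10   -0.09   -0.10   -0.09   -0.05   -0.03   -0.04]
  [ -0.02    0.90   -0.01   -0.08   -0.06   -0.04   -0.03   -0.09]
  [ -0.08   -0.06    0.93   -0.05   -0.08   -0.03   -0.01   -0.10]
  [ -0.08   -0.05   -0.02    0.95   -0.10   -0.01   -0.03   -0.08]
  [ -0.08   -0.09   -0.09   -0.08    0.90   -0.07   -0.05   -0.08]
  [ -0.07   -0.05   -0.08   -0.03   -0.02    0.95   -0.05   -0.05]
  [ -0.02   -0.08   -0.10   -0.03   -0.08   -0.01    0.94   -0.04]
  [ -0.04   -0.09   -0.07   -0.06   -0.07   -0.10   -0.07    0.96]
Leontief inverse L = M⁻¹:
  [  1.1373    0.1882    0.1585    0.1719    0.1775    0.1010    0.0731    0.1190]
  [  0.0660    1.1671    0.0588    0.1326    0.1235    0.0811    0.0660    0.1466]
  [  0.1376    0.1379    1.1321    0.1132    0.1551    0.0793    0.0492    0.1651]
  [  0.1302    0.1204    0.0760    1.1070    0.1685    0.0534    0.0661    0.1365]
  [  0.1546    0.1899    0.1708    0.1598    1.1969    0.1299    0.1009    0.1661]
  [  0.1150    0.1114    0.1313    0.0783    0.0785    1.0857    0.0806    0.1019]
  [  0.0672    0.1465    0.1530    0.0820    0.1451    0.0481    1.0926    0.0994]
  [  0.0999    0.1710    0.1367    0.1228    0.1468    0.1470    0.1124    1.1109]
Total output x = L · d:
  x_0 = 1.1373·75 + 0.1882·66 + 0.1585·14 + 0.1719·20 + 0.1775·30 + 0.1010·72 + 0.0731·9 + 0.1190·37 = 121.0275
  x_1 = 0.0660·75 + 1.1671·66 + 0.0588·14 + 0.1326·20 + 0.1235·30 + 0.0811·72 + 0.0660·9 + 0.1466·37 = 101.0188
  x_2 = 0.1376·75 + 0.1379·66 + 1.1321·14 + 0.1132·20 + 0.1551·30 + 0.0793·72 + 0.0492·9 + 0.1651·37 = 54.4455
  x_3 = 0.1302·75 + 0.1204·66 + 0.0760·14 + 1.1070·20 + 0.1685·30 + 0.0534·72 + 0.0661·9 + 0.1365·37 = 55.4569
  x_4 = 0.1546·75 + 0.1899·66 + 0.1708·14 + 0.1598·20 + 1.1969·30 + 0.1299·72 + 0.1009·9 + 0.1661·37 = 82.0333
  x_5 = 0.1150·75 + 0.1114·66 + 0.1313·14 + 0.0783·20 + 0.0785·30 + 1.0857·72 + 0.0806·9 + 0.1019·37 = 104.4066
  x_6 = 0.0672·75 + 0.1465·66 + 0.1530·14 + 0.0820·20 + 0.1451·30 + 0.0481·72 + 1.0926·9 + 0.0994·37 = 39.8161
  x_7 = 0.0999·75 + 0.1710·66 + 0.1367·14 + 0.1228·20 + 0.1468·30 + 0.1470·72 + 0.1124·9 + 1.1109·37 = 80.2516
Output multipliers (column sums of L):
  Finance: 1.9078
  Transport: 2.2323
  Energy: 2.0172
  Textiles: 1.9677
  Construction: 2.1919
  Electronics: 1.7255
  Manufacturing: 1.6409
  Chemicals: 2.0454

Transport (2.2323)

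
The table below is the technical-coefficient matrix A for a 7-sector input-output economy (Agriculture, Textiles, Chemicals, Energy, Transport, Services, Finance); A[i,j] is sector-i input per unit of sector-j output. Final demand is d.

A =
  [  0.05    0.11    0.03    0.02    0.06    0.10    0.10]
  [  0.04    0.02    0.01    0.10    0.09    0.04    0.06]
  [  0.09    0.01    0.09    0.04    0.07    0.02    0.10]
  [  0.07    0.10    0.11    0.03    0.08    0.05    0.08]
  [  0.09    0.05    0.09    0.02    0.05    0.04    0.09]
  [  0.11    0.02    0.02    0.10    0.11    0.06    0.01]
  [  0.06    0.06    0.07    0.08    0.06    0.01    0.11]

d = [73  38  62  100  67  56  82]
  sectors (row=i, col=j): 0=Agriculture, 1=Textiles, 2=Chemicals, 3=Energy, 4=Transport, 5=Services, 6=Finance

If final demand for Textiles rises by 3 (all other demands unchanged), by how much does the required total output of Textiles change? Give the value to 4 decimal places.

3.1791

Form M = I − A:
  [  0.95   -0.11   -0.03   -0.02   -0.06   -0.10   -0.10]
  [ -0.04    0.98   -0.01   -0.10   -0.09   -0.04   -0.06]
  [ -0.09   -0.01    0.91   -0.04   -0.07   -0.02   -0.10]
  [ -0.07   -0.10   -0.11    0.97   -0.08   -0.05   -0.08]
  [ -0.09   -0.05   -0.09   -0.02    0.95   -0.04   -0.09]
  [ -0.11   -0.02   -0.02   -0.10   -0.11    0.94   -0.01]
  [ -0.06   -0.06   -0.07   -0.08   -0.06   -0.01    0.89]
Leontief inverse L = M⁻¹:
  [  1.1091    0.1516    0.0746    0.0717    0.1221    0.1368    0.1635]
  [  0.0877    1.0597    0.0544    0.1327    0.1364    0.0697    0.1139]
  [  0.1441    0.0532    1.1396    0.0772    0.1213    0.0529    0.1676]
  [  0.1355    0.1460    0.1651    1.0807    0.1458    0.0895    0.1565]
  [  0.1442    0.0912    0.1359    0.0612    1.1039    0.0740    0.1556]
  [  0.1672    0.0687    0.0689    0.1363    0.1657    1.1011    0.0725]
  [  0.1158    0.1059    0.1231    0.1227    0.1164    0.0435    1.1809]
Total output x = L · d:
  x_0 = 1.1091·73 + 0.1516·38 + 0.0746·62 + 0.0717·100 + 0.1221·67 + 0.1368·56 + 0.1635·82 = 127.7657
  x_1 = 0.0877·73 + 1.0597·38 + 0.0544·62 + 0.1327·100 + 0.1364·67 + 0.0697·56 + 0.1139·82 = 85.6887
  x_2 = 0.1441·73 + 0.0532·38 + 1.1396·62 + 0.0772·100 + 0.1213·67 + 0.0529·56 + 0.1676·82 = 115.7596
  x_3 = 0.1355·73 + 0.1460·38 + 0.1651·62 + 1.0807·100 + 0.1458·67 + 0.0895·56 + 0.1565·82 = 161.3661
  x_4 = 0.1442·73 + 0.0912·38 + 0.1359·62 + 0.0612·100 + 1.1039·67 + 0.0740·56 + 0.1556·82 = 119.4060
  x_5 = 0.1672·73 + 0.0687·38 + 0.0689·62 + 0.1363·100 + 0.1657·67 + 1.1011·56 + 0.0725·82 = 111.4349
  x_6 = 0.1158·73 + 0.1059·38 + 0.1231·62 + 0.1227·100 + 0.1164·67 + 0.0435·56 + 1.1809·82 = 139.4364
Δx_1 = L[1,1] · Δd_1 = 1.0597 · 3 = 3.1791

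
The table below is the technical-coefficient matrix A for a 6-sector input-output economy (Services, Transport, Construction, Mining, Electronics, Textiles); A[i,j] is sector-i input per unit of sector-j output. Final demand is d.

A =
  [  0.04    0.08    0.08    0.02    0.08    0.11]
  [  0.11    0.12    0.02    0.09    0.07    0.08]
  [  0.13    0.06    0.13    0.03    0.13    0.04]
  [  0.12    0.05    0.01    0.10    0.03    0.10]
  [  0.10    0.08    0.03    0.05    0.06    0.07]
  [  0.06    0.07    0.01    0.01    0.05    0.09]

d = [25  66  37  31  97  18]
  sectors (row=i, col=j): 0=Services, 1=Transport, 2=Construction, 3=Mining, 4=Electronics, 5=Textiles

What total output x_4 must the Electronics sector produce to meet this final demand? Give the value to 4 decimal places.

126.7912

Form M = I − A:
  [  0.96   -0.08   -0.08   -0.02   -0.08   -0.11]
  [ -0.11    0.88   -0.02   -0.09   -0.07   -0.08]
  [ -0.13   -0.06    0.87   -0.03   -0.13   -0.04]
  [ -0.12   -0.05   -0.01    0.90   -0.03   -0.10]
  [ -0.10   -0.08   -0.03   -0.05    0.94   -0.07]
  [ -0.06   -0.07   -0.01   -0.01   -0.05    0.91]
Leontief inverse L = M⁻¹:
  [  1.1025    0.1357    0.1115    0.0508    0.1298    0.1657]
  [  0.1821    1.1874    0.0516    0.1331    0.1234    0.1528]
  [  0.2113    0.1307    1.1808    0.0694    0.1992    0.1119]
  [  0.1757    0.1022    0.0359    1.1322    0.0723    0.1618]
  [  0.1563    0.1333    0.0579    0.0815    1.1044    0.1271]
  [  0.0995    0.1102    0.0279    0.0313    0.0817    1.1316]
Total output x = L · d:
  x_0 = 1.1025·25 + 0.1357·66 + 0.1115·37 + 0.0508·31 + 0.1298·97 + 0.1657·18 = 57.7913
  x_1 = 0.1821·25 + 1.1874·66 + 0.0516·37 + 0.1331·31 + 0.1234·97 + 0.1528·18 = 103.6731
  x_2 = 0.2113·25 + 0.1307·66 + 1.1808·37 + 0.0694·31 + 0.1992·97 + 0.1119·18 = 81.0838
  x_3 = 0.1757·25 + 0.1022·66 + 0.0359·37 + 1.1322·31 + 0.0723·97 + 0.1618·18 = 57.4874
  x_4 = 0.1563·25 + 0.1333·66 + 0.0579·37 + 0.0815·31 + 1.1044·97 + 0.1271·18 = 126.7912
  x_5 = 0.0995·25 + 0.1102·66 + 0.0279·37 + 0.0313·31 + 0.0817·97 + 1.1316·18 = 40.0548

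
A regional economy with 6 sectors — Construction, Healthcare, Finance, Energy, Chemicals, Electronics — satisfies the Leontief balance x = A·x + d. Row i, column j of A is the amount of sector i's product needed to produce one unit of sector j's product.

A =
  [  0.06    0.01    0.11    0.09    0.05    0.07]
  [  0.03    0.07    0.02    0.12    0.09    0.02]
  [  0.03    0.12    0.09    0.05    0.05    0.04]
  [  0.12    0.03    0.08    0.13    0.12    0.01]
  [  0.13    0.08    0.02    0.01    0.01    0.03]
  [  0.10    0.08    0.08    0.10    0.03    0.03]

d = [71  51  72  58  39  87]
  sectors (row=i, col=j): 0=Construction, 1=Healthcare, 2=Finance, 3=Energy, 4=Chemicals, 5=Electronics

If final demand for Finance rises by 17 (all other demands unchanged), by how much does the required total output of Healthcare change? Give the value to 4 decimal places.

Form M = I − A:
  [  0.94   -0.01   -0.11   -0.09   -0.05   -0.07]
  [ -0.03    0.93   -0.02   -0.12   -0.09   -0.02]
  [ -0.03   -0.12    0.91   -0.05   -0.05   -0.04]
  [ -0.12   -0.03   -0.08    0.87   -0.12   -0.01]
  [ -0.13   -0.08   -0.02   -0.01    0.99   -0.03]
  [ -0.10   -0.08   -0.08   -0.10   -0.03    0.97]
Leontief inverse L = M⁻¹:
  [  1.1109    0.0525    0.1580    0.1428    0.0890    0.0920]
  [  0.0802    1.1029    0.0549    0.1693    0.1287    0.0365]
  [  0.0729    0.1623    1.1274    0.1025    0.0896    0.0589]
  [  0.1865    0.0759    0.1362    1.1933    0.1690    0.0382]
  [  0.1603    0.1037    0.0533    0.0515    1.0380    0.0485]
  [  0.1513    0.1208    0.1295    0.1618    0.0767    1.0537]
Total output x = L · d:
  x_0 = 1.1109·71 + 0.0525·51 + 0.1580·72 + 0.1428·58 + 0.0890·39 + 0.0920·87 = 112.6858
  x_1 = 0.0802·71 + 1.1029·51 + 0.0549·72 + 0.1693·58 + 0.1287·39 + 0.0365·87 = 83.9071
  x_2 = 0.0729·71 + 0.1623·51 + 1.1274·72 + 0.1025·58 + 0.0896·39 + 0.0589·87 = 109.2008
  x_3 = 0.1865·71 + 0.0759·51 + 0.1362·72 + 1.1933·58 + 0.1690·39 + 0.0382·87 = 106.0482
  x_4 = 0.1603·71 + 0.1037·51 + 0.0533·72 + 0.0515·58 + 1.0380·39 + 0.0485·87 = 68.1965
  x_5 = 0.1513·71 + 0.1208·51 + 0.1295·72 + 0.1618·58 + 0.0767·39 + 1.0537·87 = 130.2762
Δx_1 = L[1,2] · Δd_2 = 0.0549 · 17 = 0.9326

0.9326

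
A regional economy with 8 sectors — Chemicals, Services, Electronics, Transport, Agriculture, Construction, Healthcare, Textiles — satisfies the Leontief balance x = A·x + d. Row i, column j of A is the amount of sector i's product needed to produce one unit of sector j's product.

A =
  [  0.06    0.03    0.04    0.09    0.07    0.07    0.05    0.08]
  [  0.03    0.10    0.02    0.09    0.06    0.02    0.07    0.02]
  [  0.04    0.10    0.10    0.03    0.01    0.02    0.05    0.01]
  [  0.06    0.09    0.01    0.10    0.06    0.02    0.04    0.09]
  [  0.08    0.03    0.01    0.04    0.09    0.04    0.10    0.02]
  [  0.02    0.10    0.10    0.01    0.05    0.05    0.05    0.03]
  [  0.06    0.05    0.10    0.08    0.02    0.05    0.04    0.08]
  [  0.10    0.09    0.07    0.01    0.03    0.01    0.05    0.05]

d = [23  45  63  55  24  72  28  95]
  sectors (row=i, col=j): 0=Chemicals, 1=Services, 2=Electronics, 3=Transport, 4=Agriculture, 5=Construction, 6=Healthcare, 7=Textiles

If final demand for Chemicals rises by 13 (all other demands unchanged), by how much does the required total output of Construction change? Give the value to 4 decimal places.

0.7271

Form M = I − A:
  [  0.94   -0.03   -0.04   -0.09   -0.07   -0.07   -0.05   -0.08]
  [ -0.03    0.90   -0.02   -0.09   -0.06   -0.02   -0.07   -0.02]
  [ -0.04   -0.10    0.90   -0.03   -0.01   -0.02   -0.05   -0.01]
  [ -0.06   -0.09   -0.01    0.90   -0.06   -0.02   -0.04   -0.09]
  [ -0.08   -0.03   -0.01   -0.04    0.91   -0.04   -0.10   -0.02]
  [ -0.02   -0.10   -0.10   -0.01   -0.05    0.95   -0.05   -0.03]
  [ -0.06   -0.05   -0.10   -0.08   -0.02   -0.05    0.96   -0.08]
  [ -0.10   -0.09   -0.07   -0.01   -0.03   -0.01   -0.05    0.95]
Leontief inverse L = M⁻¹:
  [  1.1105    0.0932    0.0859    0.1395    0.1134    0.0998    0.0984    0.1234]
  [  0.0704    1.1534    0.0532    0.1396    0.0980    0.0441    0.1118    0.0569]
  [  0.0710    0.1496    1.1355    0.0700    0.0377    0.0402    0.0846    0.0369]
  [  0.1101    0.1511    0.0475    1.1532    0.1039    0.0470    0.0875    0.1332]
  [  0.1228    0.0772    0.0487    0.0858    1.1285    0.0691    0.1423    0.0585]
  [  0.0559    0.1553    0.1412    0.0502    0.0823    1.0729    0.0911    0.0575]
  [  0.1068    0.1156    0.1478    0.1284    0.0580    0.0769    1.0850    0.1202]
  [  0.1400    0.1419    0.1090    0.0552    0.0646    0.0357    0.0907    1.0839]
Total output x = L · d:
  x_0 = 1.1105·23 + 0.0932·45 + 0.0859·63 + 0.1395·55 + 0.1134·24 + 0.0998·72 + 0.0984·28 + 0.1234·95 = 67.2032
  x_1 = 0.0704·23 + 1.1534·45 + 0.0532·63 + 0.1396·55 + 0.0980·24 + 0.0441·72 + 0.1118·28 + 0.0569·95 = 78.6128
  x_2 = 0.0710·23 + 0.1496·45 + 1.1355·63 + 0.0700·55 + 0.0377·24 + 0.0402·72 + 0.0846·28 + 0.0369·95 = 93.4234
  x_3 = 0.1101·23 + 0.1511·45 + 0.0475·63 + 1.1532·55 + 0.1039·24 + 0.0470·72 + 0.0875·28 + 0.1332·95 = 96.7330
  x_4 = 0.1228·23 + 0.0772·45 + 0.0487·63 + 0.0858·55 + 1.1285·24 + 0.0691·72 + 0.1423·28 + 0.0585·95 = 55.6963
  x_5 = 0.0559·23 + 0.1553·45 + 0.1412·63 + 0.0502·55 + 0.0823·24 + 1.0729·72 + 0.0911·28 + 0.0575·95 = 107.1704
  x_6 = 0.1068·23 + 0.1156·45 + 0.1478·63 + 0.1284·55 + 0.0580·24 + 0.0769·72 + 1.0850·28 + 0.1202·95 = 72.7578
  x_7 = 0.1400·23 + 0.1419·45 + 0.1090·63 + 0.0552·55 + 0.0646·24 + 0.0357·72 + 0.0907·28 + 1.0839·95 = 129.1399
Δx_5 = L[5,0] · Δd_0 = 0.0559 · 13 = 0.7271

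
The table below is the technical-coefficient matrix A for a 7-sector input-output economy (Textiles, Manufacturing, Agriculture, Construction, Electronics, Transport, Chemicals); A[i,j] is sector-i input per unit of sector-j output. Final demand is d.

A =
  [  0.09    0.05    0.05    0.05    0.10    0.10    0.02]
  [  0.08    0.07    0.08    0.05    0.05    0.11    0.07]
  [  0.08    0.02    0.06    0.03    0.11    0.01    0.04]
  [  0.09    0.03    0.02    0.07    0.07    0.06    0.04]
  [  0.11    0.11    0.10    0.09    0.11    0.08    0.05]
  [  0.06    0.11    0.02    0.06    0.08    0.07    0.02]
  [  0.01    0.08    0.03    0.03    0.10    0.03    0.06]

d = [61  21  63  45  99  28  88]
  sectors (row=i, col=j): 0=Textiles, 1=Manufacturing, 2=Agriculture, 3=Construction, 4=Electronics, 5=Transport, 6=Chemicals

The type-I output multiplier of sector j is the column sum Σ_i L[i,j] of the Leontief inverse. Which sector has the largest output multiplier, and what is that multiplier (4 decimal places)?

Electronics (2.1363)

Form M = I − A:
  [  0.91   -0.05   -0.05   -0.05   -0.10   -0.10   -0.02]
  [ -0.08    0.93   -0.08   -0.05   -0.05   -0.11   -0.07]
  [ -0.08   -0.02    0.94   -0.03   -0.11   -0.01   -0.04]
  [ -0.09   -0.03   -0.02    0.93   -0.07   -0.06   -0.04]
  [ -0.11   -0.11   -0.10   -0.09    0.89   -0.08   -0.05]
  [ -0.06   -0.11   -0.02   -0.06   -0.08    0.93   -0.02]
  [ -0.01   -0.08   -0.03   -0.03   -0.10   -0.03    0.94]
Leontief inverse L = M⁻¹:
  [  1.1601    0.1126    0.0975    0.1010    0.1774    0.1626    0.0544]
  [  0.1495    1.1347    0.1278    0.1006    0.1319    0.1730    0.1081]
  [  0.1346    0.0660    1.0998    0.0688    0.1728    0.0556    0.0679]
  [  0.1461    0.0797    0.0569    1.1115    0.1330    0.1111    0.0682]
  [  0.2063    0.1919    0.1668    0.1584    1.2168    0.1648    0.1007]
  [  0.1239    0.1673    0.0646    0.1067    0.1474    1.1304    0.0543]
  [  0.0599    0.1282    0.0686    0.0676    0.1570    0.0754    1.0904]
Total output x = L · d:
  x_0 = 1.1601·61 + 0.1126·21 + 0.0975·63 + 0.1010·45 + 0.1774·99 + 0.1626·28 + 0.0544·88 = 110.7273
  x_1 = 0.1495·61 + 1.1347·21 + 0.1278·63 + 0.1006·45 + 0.1319·99 + 0.1730·28 + 0.1081·88 = 72.9433
  x_2 = 0.1346·61 + 0.0660·21 + 1.0998·63 + 0.0688·45 + 0.1728·99 + 0.0556·28 + 0.0679·88 = 106.6109
  x_3 = 0.1461·61 + 0.0797·21 + 0.0569·63 + 1.1115·45 + 0.1330·99 + 0.1111·28 + 0.0682·88 = 86.4618
  x_4 = 0.2063·61 + 0.1919·21 + 0.1668·63 + 0.1584·45 + 1.2168·99 + 0.1648·28 + 0.1007·88 = 168.1899
  x_5 = 0.1239·61 + 0.1673·21 + 0.0646·63 + 0.1067·45 + 0.1474·99 + 1.1304·28 + 0.0543·88 = 70.9559
  x_6 = 0.0599·61 + 0.1282·21 + 0.0686·63 + 0.0676·45 + 0.1570·99 + 0.0754·28 + 1.0904·88 = 127.3219
Output multipliers (column sums of L):
  Textiles: 1.9803
  Manufacturing: 1.8802
  Agriculture: 1.6821
  Construction: 1.7145
  Electronics: 2.1363
  Transport: 1.8729
  Chemicals: 1.5440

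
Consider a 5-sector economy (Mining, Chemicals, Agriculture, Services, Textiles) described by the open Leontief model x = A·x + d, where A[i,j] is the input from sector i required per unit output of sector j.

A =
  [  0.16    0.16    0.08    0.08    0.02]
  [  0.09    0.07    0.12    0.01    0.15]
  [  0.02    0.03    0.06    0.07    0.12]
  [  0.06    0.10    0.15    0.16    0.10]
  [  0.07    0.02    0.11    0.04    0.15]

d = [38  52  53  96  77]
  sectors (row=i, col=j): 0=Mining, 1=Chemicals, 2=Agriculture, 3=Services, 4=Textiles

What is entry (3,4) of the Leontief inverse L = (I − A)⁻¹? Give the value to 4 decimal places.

Form M = I − A:
  [  0.84   -0.16   -0.08   -0.08   -0.02]
  [ -0.09    0.93   -0.12   -0.01   -0.15]
  [ -0.02   -0.03    0.94   -0.07   -0.12]
  [ -0.06   -0.10   -0.15    0.84   -0.10]
  [ -0.07   -0.02   -0.11   -0.04    0.85]
Leontief inverse L = M⁻¹:
  [  1.2392    0.2362    0.1711    0.1404    0.1115]
  [  0.1477    1.1177    0.1914    0.0545    0.2341]
  [  0.0560    0.0611    1.1149    0.1076    0.1822]
  [  0.1302    0.1682    0.2549    1.2363    0.2142]
  [  0.1189    0.0616    0.1749    0.0850    1.2248]
Total output x = L · d:
  x_0 = 1.2392·38 + 0.2362·52 + 0.1711·53 + 0.1404·96 + 0.1115·77 = 90.5019
  x_1 = 0.1477·38 + 1.1177·52 + 0.1914·53 + 0.0545·96 + 0.2341·77 = 97.1367
  x_2 = 0.0560·38 + 0.0611·52 + 1.1149·53 + 0.1076·96 + 0.1822·77 = 88.7504
  x_3 = 0.1302·38 + 0.1682·52 + 0.2549·53 + 1.2363·96 + 0.2142·77 = 162.3830
  x_4 = 0.1189·38 + 0.0616·52 + 0.1749·53 + 0.0850·96 + 1.2248·77 = 119.4538

L[3,4] = 0.2142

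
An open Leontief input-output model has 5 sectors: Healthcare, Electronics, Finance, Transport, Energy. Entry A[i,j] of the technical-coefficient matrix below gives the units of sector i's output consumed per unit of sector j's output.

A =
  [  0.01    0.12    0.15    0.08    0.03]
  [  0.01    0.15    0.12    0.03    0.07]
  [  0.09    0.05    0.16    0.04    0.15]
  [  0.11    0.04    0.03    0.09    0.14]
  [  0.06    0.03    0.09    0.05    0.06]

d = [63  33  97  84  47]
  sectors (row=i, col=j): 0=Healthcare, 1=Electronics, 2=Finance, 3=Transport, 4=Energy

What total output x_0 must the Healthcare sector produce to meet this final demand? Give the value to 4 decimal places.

108.0386

Form M = I − A:
  [  0.99   -0.12   -0.15   -0.08   -0.03]
  [ -0.01    0.85   -0.12   -0.03   -0.07]
  [ -0.09   -0.05    0.84   -0.04   -0.15]
  [ -0.11   -0.04   -0.03    0.91   -0.14]
  [ -0.06   -0.03   -0.09   -0.05    0.94]
Leontief inverse L = M⁻¹:
  [  1.0511    0.1706    0.2268    0.1134    0.0993]
  [  0.0445    1.2017    0.1958    0.0593    0.1310]
  [  0.1383    0.1054    1.2573    0.0833    0.2253]
  [  0.1473    0.0867    0.1000    1.1298    0.1954]
  [  0.0896    0.0639    0.1464    0.0772    1.1063]
Total output x = L · d:
  x_0 = 1.0511·63 + 0.1706·33 + 0.2268·97 + 0.1134·84 + 0.0993·47 = 108.0386
  x_1 = 0.0445·63 + 1.2017·33 + 0.1958·97 + 0.0593·84 + 0.1310·47 = 72.5849
  x_2 = 0.1383·63 + 0.1054·33 + 1.2573·97 + 0.0833·84 + 0.2253·47 = 151.7333
  x_3 = 0.1473·63 + 0.0867·33 + 0.1000·97 + 1.1298·84 + 0.1954·47 = 125.9353
  x_4 = 0.0896·63 + 0.0639·33 + 0.1464·97 + 0.0772·84 + 1.1063·47 = 80.4390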